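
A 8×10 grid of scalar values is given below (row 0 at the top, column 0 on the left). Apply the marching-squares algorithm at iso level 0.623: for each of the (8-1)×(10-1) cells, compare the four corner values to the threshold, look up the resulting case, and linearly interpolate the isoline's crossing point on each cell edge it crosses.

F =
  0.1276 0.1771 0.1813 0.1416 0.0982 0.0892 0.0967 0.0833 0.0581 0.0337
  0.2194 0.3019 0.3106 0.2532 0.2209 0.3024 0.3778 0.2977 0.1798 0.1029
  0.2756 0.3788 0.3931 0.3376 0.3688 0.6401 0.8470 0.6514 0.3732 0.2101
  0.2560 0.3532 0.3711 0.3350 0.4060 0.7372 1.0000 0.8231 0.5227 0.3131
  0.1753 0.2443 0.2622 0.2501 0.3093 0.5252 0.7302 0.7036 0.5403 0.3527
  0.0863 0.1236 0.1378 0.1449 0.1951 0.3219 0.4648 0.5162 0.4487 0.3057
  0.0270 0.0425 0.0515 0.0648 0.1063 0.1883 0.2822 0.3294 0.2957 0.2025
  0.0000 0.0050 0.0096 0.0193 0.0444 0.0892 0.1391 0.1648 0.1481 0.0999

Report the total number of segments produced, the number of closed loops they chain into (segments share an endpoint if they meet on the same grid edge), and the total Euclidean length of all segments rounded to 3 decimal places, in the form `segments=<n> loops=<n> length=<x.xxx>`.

cell (1,4): code 0100 → (1.949,5.000)–(2.000,4.937)
cell (1,5): code 1100 → (1.523,6.000)–(1.949,5.000)
cell (1,6): code 1100 → (1.920,7.000)–(1.523,6.000)
cell (1,7): code 1000 → (2.000,7.102)–(1.920,7.000)
cell (2,4): code 0110 → (2.000,4.937)–(3.000,4.655)
cell (2,7): code 1001 → (3.000,7.666)–(2.000,7.102)
cell (3,4): code 0010 → (3.000,4.655)–(3.539,5.000)
cell (3,5): code 0111 → (3.539,5.000)–(4.000,5.477)
cell (3,7): code 1001 → (4.000,7.494)–(3.000,7.666)
cell (4,5): code 0010 → (4.000,5.477)–(4.404,6.000)
cell (4,6): code 0011 → (4.404,6.000)–(4.430,7.000)
cell (4,7): code 0001 → (4.430,7.000)–(4.000,7.494)
total: 12 segments, chained into 1 closed loop(s), length Σ = 9.194762

segments=12 loops=1 length=9.195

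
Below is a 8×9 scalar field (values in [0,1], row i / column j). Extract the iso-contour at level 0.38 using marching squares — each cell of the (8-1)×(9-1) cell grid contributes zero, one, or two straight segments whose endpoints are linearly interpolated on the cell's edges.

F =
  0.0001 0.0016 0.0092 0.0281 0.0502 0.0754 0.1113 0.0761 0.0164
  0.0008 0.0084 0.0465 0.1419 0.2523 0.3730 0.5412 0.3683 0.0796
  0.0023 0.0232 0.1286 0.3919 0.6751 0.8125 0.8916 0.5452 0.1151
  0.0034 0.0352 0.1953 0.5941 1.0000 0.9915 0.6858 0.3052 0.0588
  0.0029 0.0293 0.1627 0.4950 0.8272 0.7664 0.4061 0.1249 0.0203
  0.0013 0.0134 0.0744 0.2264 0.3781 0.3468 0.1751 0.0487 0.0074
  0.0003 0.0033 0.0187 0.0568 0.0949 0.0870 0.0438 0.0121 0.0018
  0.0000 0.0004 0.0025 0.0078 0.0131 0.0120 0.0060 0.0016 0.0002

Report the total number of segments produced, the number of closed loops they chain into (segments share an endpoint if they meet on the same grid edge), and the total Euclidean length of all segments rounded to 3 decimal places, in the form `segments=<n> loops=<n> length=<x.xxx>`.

cell (0,5): code 0100 → (0.625,6.000)–(1.000,5.042)
cell (0,6): code 1000 → (1.000,6.932)–(0.625,6.000)
cell (1,2): code 0100 → (1.952,3.000)–(2.000,2.955)
cell (1,3): code 1100 → (1.302,4.000)–(1.952,3.000)
cell (1,4): code 1100 → (1.016,5.000)–(1.302,4.000)
cell (1,5): code 1110 → (1.000,5.042)–(1.016,5.000)
cell (1,6): code 1101 → (1.066,7.000)–(1.000,6.932)
cell (1,7): code 1000 → (2.000,7.384)–(1.066,7.000)
cell (2,2): code 0110 → (2.000,2.955)–(3.000,2.463)
cell (2,6): code 1011 → (3.000,6.803)–(2.688,7.000)
cell (2,7): code 0001 → (2.688,7.000)–(2.000,7.384)
cell (3,2): code 0110 → (3.000,2.463)–(4.000,2.654)
cell (3,6): code 1001 → (4.000,6.093)–(3.000,6.803)
cell (4,2): code 0010 → (4.000,2.654)–(4.428,3.000)
cell (4,3): code 0011 → (4.428,3.000)–(4.996,4.000)
cell (4,4): code 0011 → (4.996,4.000)–(4.921,5.000)
cell (4,5): code 0011 → (4.921,5.000)–(4.113,6.000)
cell (4,6): code 0001 → (4.113,6.000)–(4.000,6.093)
total: 18 segments, chained into 1 closed loop(s), length Σ = 14.132483

segments=18 loops=1 length=14.132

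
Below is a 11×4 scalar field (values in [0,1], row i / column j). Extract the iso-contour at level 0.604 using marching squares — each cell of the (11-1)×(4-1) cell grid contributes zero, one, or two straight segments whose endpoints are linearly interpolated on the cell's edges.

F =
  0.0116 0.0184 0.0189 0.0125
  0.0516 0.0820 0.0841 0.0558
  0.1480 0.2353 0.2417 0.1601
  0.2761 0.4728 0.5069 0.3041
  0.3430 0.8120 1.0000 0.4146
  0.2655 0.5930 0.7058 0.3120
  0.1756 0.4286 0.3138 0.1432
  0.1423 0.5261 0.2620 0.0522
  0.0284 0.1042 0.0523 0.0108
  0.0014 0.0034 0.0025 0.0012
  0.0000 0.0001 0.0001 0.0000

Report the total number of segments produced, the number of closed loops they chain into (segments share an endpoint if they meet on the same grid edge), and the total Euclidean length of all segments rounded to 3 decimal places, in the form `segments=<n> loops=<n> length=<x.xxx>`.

cell (3,0): code 0100 → (3.387,1.000)–(4.000,0.557)
cell (3,1): code 1100 → (3.197,2.000)–(3.387,1.000)
cell (3,2): code 1000 → (4.000,2.676)–(3.197,2.000)
cell (4,0): code 0010 → (4.000,0.557)–(4.950,1.000)
cell (4,1): code 0111 → (4.950,1.000)–(5.000,1.098)
cell (4,2): code 1001 → (5.000,2.259)–(4.000,2.676)
cell (5,1): code 0010 → (5.000,1.098)–(5.260,2.000)
cell (5,2): code 0001 → (5.260,2.000)–(5.000,2.259)
total: 8 segments, chained into 1 closed loop(s), length Σ = 6.371929

segments=8 loops=1 length=6.372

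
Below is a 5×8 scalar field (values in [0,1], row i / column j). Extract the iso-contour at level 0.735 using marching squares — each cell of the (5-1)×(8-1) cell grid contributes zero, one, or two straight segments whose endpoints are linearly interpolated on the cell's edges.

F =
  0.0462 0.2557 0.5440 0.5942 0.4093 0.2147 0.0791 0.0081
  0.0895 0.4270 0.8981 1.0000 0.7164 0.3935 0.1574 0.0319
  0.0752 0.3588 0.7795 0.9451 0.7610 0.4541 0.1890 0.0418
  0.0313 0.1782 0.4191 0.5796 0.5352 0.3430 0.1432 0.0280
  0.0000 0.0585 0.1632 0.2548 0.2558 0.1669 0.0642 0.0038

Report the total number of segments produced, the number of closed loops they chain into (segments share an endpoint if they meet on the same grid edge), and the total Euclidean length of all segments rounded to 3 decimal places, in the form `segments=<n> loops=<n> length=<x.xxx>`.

segments=10 loops=1 length=7.278

cell (0,1): code 0100 → (0.539,2.000)–(1.000,1.654)
cell (0,2): code 1100 → (0.347,3.000)–(0.539,2.000)
cell (0,3): code 1000 → (1.000,3.934)–(0.347,3.000)
cell (1,1): code 0110 → (1.000,1.654)–(2.000,1.894)
cell (1,3): code 1101 → (1.417,4.000)–(1.000,3.934)
cell (1,4): code 1000 → (2.000,4.085)–(1.417,4.000)
cell (2,1): code 0010 → (2.000,1.894)–(2.123,2.000)
cell (2,2): code 0011 → (2.123,2.000)–(2.575,3.000)
cell (2,3): code 0011 → (2.575,3.000)–(2.115,4.000)
cell (2,4): code 0001 → (2.115,4.000)–(2.000,4.085)
total: 10 segments, chained into 1 closed loop(s), length Σ = 7.277572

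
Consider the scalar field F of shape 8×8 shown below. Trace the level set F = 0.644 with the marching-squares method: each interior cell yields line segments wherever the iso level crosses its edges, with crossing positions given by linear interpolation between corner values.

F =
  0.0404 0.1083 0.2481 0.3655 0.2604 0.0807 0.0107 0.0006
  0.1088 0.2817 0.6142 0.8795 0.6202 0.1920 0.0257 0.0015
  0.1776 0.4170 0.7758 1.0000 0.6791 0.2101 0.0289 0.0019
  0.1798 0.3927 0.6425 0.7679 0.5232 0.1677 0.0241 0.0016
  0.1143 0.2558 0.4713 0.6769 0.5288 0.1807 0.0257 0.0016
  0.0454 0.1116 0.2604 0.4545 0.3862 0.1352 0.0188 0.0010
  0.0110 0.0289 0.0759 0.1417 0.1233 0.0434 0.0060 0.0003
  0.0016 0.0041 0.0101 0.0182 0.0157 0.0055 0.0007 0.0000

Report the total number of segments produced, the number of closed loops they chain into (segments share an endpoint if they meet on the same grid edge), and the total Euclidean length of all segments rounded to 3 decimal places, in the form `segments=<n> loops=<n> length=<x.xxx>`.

cell (0,2): code 0100 → (0.542,3.000)–(1.000,2.112)
cell (0,3): code 1000 → (1.000,3.908)–(0.542,3.000)
cell (1,1): code 0100 → (1.184,2.000)–(2.000,1.633)
cell (1,2): code 1110 → (1.000,2.112)–(1.184,2.000)
cell (1,3): code 1101 → (1.404,4.000)–(1.000,3.908)
cell (1,4): code 1000 → (2.000,4.075)–(1.404,4.000)
cell (2,1): code 0010 → (2.000,1.633)–(2.989,2.000)
cell (2,2): code 0111 → (2.989,2.000)–(3.000,2.012)
cell (2,3): code 1011 → (3.000,3.506)–(2.225,4.000)
cell (2,4): code 0001 → (2.225,4.000)–(2.000,4.075)
cell (3,2): code 0110 → (3.000,2.012)–(4.000,2.840)
cell (3,3): code 1001 → (4.000,3.222)–(3.000,3.506)
cell (4,2): code 0010 → (4.000,2.840)–(4.148,3.000)
cell (4,3): code 0001 → (4.148,3.000)–(4.000,3.222)
total: 14 segments, chained into 1 closed loop(s), length Σ = 9.191516

segments=14 loops=1 length=9.192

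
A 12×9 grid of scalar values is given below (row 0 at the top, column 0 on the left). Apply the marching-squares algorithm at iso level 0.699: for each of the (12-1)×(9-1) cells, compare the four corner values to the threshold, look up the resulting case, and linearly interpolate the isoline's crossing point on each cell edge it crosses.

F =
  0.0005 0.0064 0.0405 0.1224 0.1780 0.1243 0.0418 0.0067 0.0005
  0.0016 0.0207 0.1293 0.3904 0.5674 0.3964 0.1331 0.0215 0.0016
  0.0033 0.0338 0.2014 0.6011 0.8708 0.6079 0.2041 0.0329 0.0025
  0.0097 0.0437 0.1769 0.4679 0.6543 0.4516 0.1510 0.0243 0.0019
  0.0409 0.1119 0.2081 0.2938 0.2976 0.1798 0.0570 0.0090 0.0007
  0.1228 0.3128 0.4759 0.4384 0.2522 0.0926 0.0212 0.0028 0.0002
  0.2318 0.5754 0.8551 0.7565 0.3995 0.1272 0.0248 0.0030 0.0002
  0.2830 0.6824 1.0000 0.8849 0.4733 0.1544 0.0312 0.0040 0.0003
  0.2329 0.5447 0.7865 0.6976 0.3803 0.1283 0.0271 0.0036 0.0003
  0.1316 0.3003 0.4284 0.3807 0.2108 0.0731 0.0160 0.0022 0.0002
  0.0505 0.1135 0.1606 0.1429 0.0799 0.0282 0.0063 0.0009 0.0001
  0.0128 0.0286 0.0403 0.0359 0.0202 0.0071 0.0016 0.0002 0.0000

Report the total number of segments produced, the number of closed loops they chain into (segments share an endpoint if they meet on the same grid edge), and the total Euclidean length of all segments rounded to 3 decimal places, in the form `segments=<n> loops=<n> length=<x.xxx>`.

cell (1,3): code 0100 → (1.434,4.000)–(2.000,3.363)
cell (1,4): code 1000 → (2.000,4.653)–(1.434,4.000)
cell (2,3): code 0010 → (2.000,3.363)–(2.794,4.000)
cell (2,4): code 0001 → (2.794,4.000)–(2.000,4.653)
cell (5,1): code 0100 → (5.588,2.000)–(6.000,1.442)
cell (5,2): code 1100 → (5.819,3.000)–(5.588,2.000)
cell (5,3): code 1000 → (6.000,3.161)–(5.819,3.000)
cell (6,1): code 0110 → (6.000,1.442)–(7.000,1.052)
cell (6,3): code 1001 → (7.000,3.452)–(6.000,3.161)
cell (7,1): code 0110 → (7.000,1.052)–(8.000,1.638)
cell (7,2): code 1011 → (8.000,2.984)–(7.993,3.000)
cell (7,3): code 0001 → (7.993,3.000)–(7.000,3.452)
cell (8,1): code 0010 → (8.000,1.638)–(8.244,2.000)
cell (8,2): code 0001 → (8.244,2.000)–(8.000,2.984)
total: 14 segments, chained into 2 closed loop(s), length Σ = 11.556676

segments=14 loops=2 length=11.557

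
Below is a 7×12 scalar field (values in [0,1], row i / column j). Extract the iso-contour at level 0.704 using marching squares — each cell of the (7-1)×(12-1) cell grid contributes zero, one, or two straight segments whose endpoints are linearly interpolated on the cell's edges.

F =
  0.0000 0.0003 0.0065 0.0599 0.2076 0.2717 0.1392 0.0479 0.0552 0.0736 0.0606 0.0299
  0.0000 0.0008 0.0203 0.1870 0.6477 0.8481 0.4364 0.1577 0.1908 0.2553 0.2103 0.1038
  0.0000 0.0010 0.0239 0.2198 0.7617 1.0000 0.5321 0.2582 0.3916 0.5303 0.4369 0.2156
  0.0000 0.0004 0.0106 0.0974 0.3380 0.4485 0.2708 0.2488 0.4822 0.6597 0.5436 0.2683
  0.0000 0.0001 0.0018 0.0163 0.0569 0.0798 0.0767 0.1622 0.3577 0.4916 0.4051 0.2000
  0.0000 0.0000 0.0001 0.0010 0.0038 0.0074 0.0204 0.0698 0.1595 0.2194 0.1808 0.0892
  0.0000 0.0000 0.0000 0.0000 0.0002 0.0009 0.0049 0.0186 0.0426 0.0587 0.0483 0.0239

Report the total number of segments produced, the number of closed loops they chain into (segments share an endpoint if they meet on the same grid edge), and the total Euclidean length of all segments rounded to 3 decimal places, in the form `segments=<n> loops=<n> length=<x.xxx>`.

segments=8 loops=1 length=5.396

cell (0,4): code 0100 → (0.750,5.000)–(1.000,4.281)
cell (0,5): code 1000 → (1.000,5.350)–(0.750,5.000)
cell (1,3): code 0100 → (1.494,4.000)–(2.000,3.894)
cell (1,4): code 1110 → (1.000,4.281)–(1.494,4.000)
cell (1,5): code 1001 → (2.000,5.633)–(1.000,5.350)
cell (2,3): code 0010 → (2.000,3.894)–(2.136,4.000)
cell (2,4): code 0011 → (2.136,4.000)–(2.537,5.000)
cell (2,5): code 0001 → (2.537,5.000)–(2.000,5.633)
total: 8 segments, chained into 1 closed loop(s), length Σ = 5.395684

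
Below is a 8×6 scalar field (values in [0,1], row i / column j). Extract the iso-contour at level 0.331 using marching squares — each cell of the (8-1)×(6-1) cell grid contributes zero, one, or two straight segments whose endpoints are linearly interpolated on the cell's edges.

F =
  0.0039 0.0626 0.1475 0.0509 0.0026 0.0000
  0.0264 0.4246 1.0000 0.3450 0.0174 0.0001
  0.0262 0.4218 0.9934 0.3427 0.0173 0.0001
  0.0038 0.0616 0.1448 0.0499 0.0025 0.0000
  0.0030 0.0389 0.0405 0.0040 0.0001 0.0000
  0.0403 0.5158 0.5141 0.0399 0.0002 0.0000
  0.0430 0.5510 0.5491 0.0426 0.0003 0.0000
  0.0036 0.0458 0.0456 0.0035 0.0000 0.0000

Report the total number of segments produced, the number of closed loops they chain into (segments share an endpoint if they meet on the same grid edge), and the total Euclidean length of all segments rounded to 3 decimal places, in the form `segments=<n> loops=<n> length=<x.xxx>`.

cell (0,0): code 0100 → (0.741,1.000)–(1.000,0.765)
cell (0,1): code 1100 → (0.215,2.000)–(0.741,1.000)
cell (0,2): code 1100 → (0.952,3.000)–(0.215,2.000)
cell (0,3): code 1000 → (1.000,3.043)–(0.952,3.000)
cell (1,0): code 0110 → (1.000,0.765)–(2.000,0.770)
cell (1,3): code 1001 → (2.000,3.036)–(1.000,3.043)
cell (2,0): code 0010 → (2.000,0.770)–(2.252,1.000)
cell (2,1): code 0011 → (2.252,1.000)–(2.781,2.000)
cell (2,2): code 0011 → (2.781,2.000)–(2.040,3.000)
cell (2,3): code 0001 → (2.040,3.000)–(2.000,3.036)
cell (4,0): code 0100 → (4.612,1.000)–(5.000,0.611)
cell (4,1): code 1100 → (4.613,2.000)–(4.612,1.000)
cell (4,2): code 1000 → (5.000,2.386)–(4.613,2.000)
cell (5,0): code 0110 → (5.000,0.611)–(6.000,0.567)
cell (5,2): code 1001 → (6.000,2.431)–(5.000,2.386)
cell (6,0): code 0010 → (6.000,0.567)–(6.435,1.000)
cell (6,1): code 0011 → (6.435,1.000)–(6.433,2.000)
cell (6,2): code 0001 → (6.433,2.000)–(6.000,2.431)
total: 18 segments, chained into 2 closed loop(s), length Σ = 13.878043

segments=18 loops=2 length=13.878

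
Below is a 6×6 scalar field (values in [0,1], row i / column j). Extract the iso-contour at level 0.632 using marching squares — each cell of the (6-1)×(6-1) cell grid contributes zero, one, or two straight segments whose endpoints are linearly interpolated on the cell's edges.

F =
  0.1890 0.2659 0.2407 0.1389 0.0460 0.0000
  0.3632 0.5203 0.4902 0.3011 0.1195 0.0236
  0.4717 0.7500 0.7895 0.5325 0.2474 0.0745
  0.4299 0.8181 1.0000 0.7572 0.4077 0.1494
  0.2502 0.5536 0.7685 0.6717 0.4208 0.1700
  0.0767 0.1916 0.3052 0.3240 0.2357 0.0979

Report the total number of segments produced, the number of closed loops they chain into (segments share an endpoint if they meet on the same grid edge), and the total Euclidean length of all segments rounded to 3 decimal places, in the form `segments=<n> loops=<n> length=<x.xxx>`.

segments=12 loops=1 length=8.979

cell (1,0): code 0100 → (1.486,1.000)–(2.000,0.576)
cell (1,1): code 1100 → (1.474,2.000)–(1.486,1.000)
cell (1,2): code 1000 → (2.000,2.613)–(1.474,2.000)
cell (2,0): code 0110 → (2.000,0.576)–(3.000,0.521)
cell (2,2): code 1101 → (2.443,3.000)–(2.000,2.613)
cell (2,3): code 1000 → (3.000,3.358)–(2.443,3.000)
cell (3,0): code 0010 → (3.000,0.521)–(3.704,1.000)
cell (3,1): code 0111 → (3.704,1.000)–(4.000,1.365)
cell (3,3): code 1001 → (4.000,3.158)–(3.000,3.358)
cell (4,1): code 0010 → (4.000,1.365)–(4.295,2.000)
cell (4,2): code 0011 → (4.295,2.000)–(4.114,3.000)
cell (4,3): code 0001 → (4.114,3.000)–(4.000,3.158)
total: 12 segments, chained into 1 closed loop(s), length Σ = 8.978779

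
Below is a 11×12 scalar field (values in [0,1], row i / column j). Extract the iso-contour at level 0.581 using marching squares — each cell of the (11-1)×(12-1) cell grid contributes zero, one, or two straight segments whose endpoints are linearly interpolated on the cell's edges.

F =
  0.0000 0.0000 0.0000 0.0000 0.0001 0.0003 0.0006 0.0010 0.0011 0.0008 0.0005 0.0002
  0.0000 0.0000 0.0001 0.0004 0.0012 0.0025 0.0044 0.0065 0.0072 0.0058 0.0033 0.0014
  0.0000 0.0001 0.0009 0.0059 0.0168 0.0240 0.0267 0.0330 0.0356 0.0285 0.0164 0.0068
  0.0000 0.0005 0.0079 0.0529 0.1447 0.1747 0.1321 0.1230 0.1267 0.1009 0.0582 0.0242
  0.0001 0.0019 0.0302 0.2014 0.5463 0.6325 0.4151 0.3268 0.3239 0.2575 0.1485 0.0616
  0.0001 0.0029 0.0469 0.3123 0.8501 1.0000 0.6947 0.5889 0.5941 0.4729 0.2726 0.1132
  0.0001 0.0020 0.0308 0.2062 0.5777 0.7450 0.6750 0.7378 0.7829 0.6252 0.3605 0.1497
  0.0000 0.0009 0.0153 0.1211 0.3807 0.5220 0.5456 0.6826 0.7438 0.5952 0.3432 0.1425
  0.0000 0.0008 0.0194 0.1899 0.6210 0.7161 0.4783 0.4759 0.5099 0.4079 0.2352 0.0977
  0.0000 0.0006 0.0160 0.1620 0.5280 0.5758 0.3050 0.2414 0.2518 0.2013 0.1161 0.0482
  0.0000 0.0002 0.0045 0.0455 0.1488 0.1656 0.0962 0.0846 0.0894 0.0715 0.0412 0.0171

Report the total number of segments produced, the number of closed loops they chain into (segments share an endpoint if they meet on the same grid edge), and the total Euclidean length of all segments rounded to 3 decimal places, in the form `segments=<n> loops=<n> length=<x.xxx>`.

segments=26 loops=2 length=19.766

cell (3,4): code 0100 → (3.888,5.000)–(4.000,4.403)
cell (3,5): code 1000 → (4.000,5.237)–(3.888,5.000)
cell (4,3): code 0100 → (4.114,4.000)–(5.000,3.500)
cell (4,4): code 1110 → (4.000,4.403)–(4.114,4.000)
cell (4,5): code 1101 → (4.593,6.000)–(4.000,5.237)
cell (4,6): code 1100 → (4.970,7.000)–(4.593,6.000)
cell (4,7): code 1100 → (4.952,8.000)–(4.970,7.000)
cell (4,8): code 1000 → (5.000,8.108)–(4.952,8.000)
cell (5,3): code 0010 → (5.000,3.500)–(5.988,4.000)
cell (5,4): code 0111 → (5.988,4.000)–(6.000,4.020)
cell (5,8): code 1101 → (5.710,9.000)–(5.000,8.108)
cell (5,9): code 1000 → (6.000,9.167)–(5.710,9.000)
cell (6,4): code 0010 → (6.000,4.020)–(6.735,5.000)
cell (6,5): code 0011 → (6.735,5.000)–(6.726,6.000)
cell (6,6): code 0111 → (6.726,6.000)–(7.000,6.258)
cell (6,9): code 1001 → (7.000,9.056)–(6.000,9.167)
cell (7,3): code 0100 → (7.834,4.000)–(8.000,3.907)
cell (7,4): code 1100 → (7.304,5.000)–(7.834,4.000)
cell (7,5): code 1000 → (8.000,5.568)–(7.304,5.000)
cell (7,6): code 0010 → (7.000,6.258)–(7.492,7.000)
cell (7,7): code 0011 → (7.492,7.000)–(7.696,8.000)
cell (7,8): code 0011 → (7.696,8.000)–(7.076,9.000)
cell (7,9): code 0001 → (7.076,9.000)–(7.000,9.056)
cell (8,3): code 0010 → (8.000,3.907)–(8.430,4.000)
cell (8,4): code 0011 → (8.430,4.000)–(8.963,5.000)
cell (8,5): code 0001 → (8.963,5.000)–(8.000,5.568)
total: 26 segments, chained into 2 closed loop(s), length Σ = 19.766246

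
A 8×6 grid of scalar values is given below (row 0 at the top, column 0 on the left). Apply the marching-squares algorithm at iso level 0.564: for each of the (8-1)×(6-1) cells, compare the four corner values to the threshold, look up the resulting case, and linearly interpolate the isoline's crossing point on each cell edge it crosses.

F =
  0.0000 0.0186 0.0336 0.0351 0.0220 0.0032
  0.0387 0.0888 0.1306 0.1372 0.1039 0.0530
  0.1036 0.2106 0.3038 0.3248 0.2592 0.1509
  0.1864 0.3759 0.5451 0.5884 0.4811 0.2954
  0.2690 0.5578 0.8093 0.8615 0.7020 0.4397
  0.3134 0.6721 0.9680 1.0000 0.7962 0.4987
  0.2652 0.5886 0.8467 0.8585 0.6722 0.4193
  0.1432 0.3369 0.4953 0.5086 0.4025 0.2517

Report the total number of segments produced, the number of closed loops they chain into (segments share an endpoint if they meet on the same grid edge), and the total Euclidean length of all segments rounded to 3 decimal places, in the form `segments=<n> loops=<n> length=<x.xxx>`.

segments=16 loops=1 length=12.479

cell (2,2): code 0100 → (2.907,3.000)–(3.000,2.436)
cell (2,3): code 1000 → (3.000,3.227)–(2.907,3.000)
cell (3,1): code 0100 → (3.072,2.000)–(4.000,1.025)
cell (3,2): code 1110 → (3.000,2.436)–(3.072,2.000)
cell (3,3): code 1101 → (3.375,4.000)–(3.000,3.227)
cell (3,4): code 1000 → (4.000,4.526)–(3.375,4.000)
cell (4,0): code 0100 → (4.054,1.000)–(5.000,0.699)
cell (4,1): code 1110 → (4.000,1.025)–(4.054,1.000)
cell (4,4): code 1001 → (5.000,4.781)–(4.000,4.526)
cell (5,0): code 0110 → (5.000,0.699)–(6.000,0.924)
cell (5,4): code 1001 → (6.000,4.428)–(5.000,4.781)
cell (6,0): code 0010 → (6.000,0.924)–(6.098,1.000)
cell (6,1): code 0011 → (6.098,1.000)–(6.804,2.000)
cell (6,2): code 0011 → (6.804,2.000)–(6.842,3.000)
cell (6,3): code 0011 → (6.842,3.000)–(6.401,4.000)
cell (6,4): code 0001 → (6.401,4.000)–(6.000,4.428)
total: 16 segments, chained into 1 closed loop(s), length Σ = 12.478948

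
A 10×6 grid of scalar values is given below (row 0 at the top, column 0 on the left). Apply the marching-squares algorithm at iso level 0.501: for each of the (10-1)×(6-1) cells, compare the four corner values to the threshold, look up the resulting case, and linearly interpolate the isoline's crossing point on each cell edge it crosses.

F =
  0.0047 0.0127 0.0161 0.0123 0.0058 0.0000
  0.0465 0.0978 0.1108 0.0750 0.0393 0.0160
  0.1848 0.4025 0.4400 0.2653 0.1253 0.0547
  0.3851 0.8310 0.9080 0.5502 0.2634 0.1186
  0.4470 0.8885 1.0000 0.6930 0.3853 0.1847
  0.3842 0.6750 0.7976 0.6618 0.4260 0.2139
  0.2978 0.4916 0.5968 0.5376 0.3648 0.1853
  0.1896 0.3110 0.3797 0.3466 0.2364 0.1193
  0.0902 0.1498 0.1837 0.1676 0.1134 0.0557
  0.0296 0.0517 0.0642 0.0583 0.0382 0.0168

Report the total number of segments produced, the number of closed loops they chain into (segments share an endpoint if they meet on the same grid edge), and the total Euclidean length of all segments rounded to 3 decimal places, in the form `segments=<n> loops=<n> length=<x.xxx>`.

segments=14 loops=1 length=12.340

cell (2,0): code 0100 → (2.230,1.000)–(3.000,0.260)
cell (2,1): code 1100 → (2.130,2.000)–(2.230,1.000)
cell (2,2): code 1100 → (2.827,3.000)–(2.130,2.000)
cell (2,3): code 1000 → (3.000,3.172)–(2.827,3.000)
cell (3,0): code 0110 → (3.000,0.260)–(4.000,0.122)
cell (3,3): code 1001 → (4.000,3.624)–(3.000,3.172)
cell (4,0): code 0110 → (4.000,0.122)–(5.000,0.402)
cell (4,3): code 1001 → (5.000,3.682)–(4.000,3.624)
cell (5,0): code 0010 → (5.000,0.402)–(5.949,1.000)
cell (5,1): code 0111 → (5.949,1.000)–(6.000,1.089)
cell (5,3): code 1001 → (6.000,3.212)–(5.000,3.682)
cell (6,1): code 0010 → (6.000,1.089)–(6.441,2.000)
cell (6,2): code 0011 → (6.441,2.000)–(6.192,3.000)
cell (6,3): code 0001 → (6.192,3.000)–(6.000,3.212)
total: 14 segments, chained into 1 closed loop(s), length Σ = 12.340254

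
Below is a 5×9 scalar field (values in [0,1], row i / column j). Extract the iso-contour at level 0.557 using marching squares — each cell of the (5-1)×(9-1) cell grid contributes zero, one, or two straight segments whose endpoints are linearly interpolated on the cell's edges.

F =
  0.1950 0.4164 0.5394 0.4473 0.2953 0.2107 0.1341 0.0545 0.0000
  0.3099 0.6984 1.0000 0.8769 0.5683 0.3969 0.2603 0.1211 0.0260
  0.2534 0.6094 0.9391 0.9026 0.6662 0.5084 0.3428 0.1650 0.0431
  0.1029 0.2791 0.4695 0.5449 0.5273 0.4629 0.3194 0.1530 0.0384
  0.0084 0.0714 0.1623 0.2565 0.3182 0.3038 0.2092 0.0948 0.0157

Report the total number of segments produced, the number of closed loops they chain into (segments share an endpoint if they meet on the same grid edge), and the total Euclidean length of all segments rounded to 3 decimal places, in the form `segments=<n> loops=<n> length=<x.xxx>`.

cell (0,0): code 0100 → (0.499,1.000)–(1.000,0.636)
cell (0,1): code 1100 → (0.038,2.000)–(0.499,1.000)
cell (0,2): code 1100 → (0.255,3.000)–(0.038,2.000)
cell (0,3): code 1100 → (0.959,4.000)–(0.255,3.000)
cell (0,4): code 1000 → (1.000,4.066)–(0.959,4.000)
cell (1,0): code 0110 → (1.000,0.636)–(2.000,0.853)
cell (1,4): code 1001 → (2.000,4.692)–(1.000,4.066)
cell (2,0): code 0010 → (2.000,0.853)–(2.159,1.000)
cell (2,1): code 0011 → (2.159,1.000)–(2.814,2.000)
cell (2,2): code 0011 → (2.814,2.000)–(2.966,3.000)
cell (2,3): code 0011 → (2.966,3.000)–(2.786,4.000)
cell (2,4): code 0001 → (2.786,4.000)–(2.000,4.692)
total: 12 segments, chained into 1 closed loop(s), length Σ = 10.734026

segments=12 loops=1 length=10.734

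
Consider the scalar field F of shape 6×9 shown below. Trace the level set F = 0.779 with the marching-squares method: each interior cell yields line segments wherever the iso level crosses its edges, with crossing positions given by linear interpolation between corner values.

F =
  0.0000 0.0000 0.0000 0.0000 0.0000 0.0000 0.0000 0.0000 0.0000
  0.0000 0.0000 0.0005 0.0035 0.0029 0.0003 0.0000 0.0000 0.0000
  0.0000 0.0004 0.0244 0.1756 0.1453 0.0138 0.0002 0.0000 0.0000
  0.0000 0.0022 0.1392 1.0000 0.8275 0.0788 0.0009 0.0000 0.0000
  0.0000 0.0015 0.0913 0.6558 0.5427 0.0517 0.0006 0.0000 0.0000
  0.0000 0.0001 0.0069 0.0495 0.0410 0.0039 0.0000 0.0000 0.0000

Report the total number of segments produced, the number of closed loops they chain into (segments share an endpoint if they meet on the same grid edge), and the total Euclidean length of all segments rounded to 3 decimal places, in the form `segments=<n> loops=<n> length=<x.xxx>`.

cell (2,2): code 0100 → (2.732,3.000)–(3.000,2.743)
cell (2,3): code 1100 → (2.929,4.000)–(2.732,3.000)
cell (2,4): code 1000 → (3.000,4.065)–(2.929,4.000)
cell (3,2): code 0010 → (3.000,2.743)–(3.642,3.000)
cell (3,3): code 0011 → (3.642,3.000)–(3.170,4.000)
cell (3,4): code 0001 → (3.170,4.000)–(3.000,4.065)
total: 6 segments, chained into 1 closed loop(s), length Σ = 3.465975

segments=6 loops=1 length=3.466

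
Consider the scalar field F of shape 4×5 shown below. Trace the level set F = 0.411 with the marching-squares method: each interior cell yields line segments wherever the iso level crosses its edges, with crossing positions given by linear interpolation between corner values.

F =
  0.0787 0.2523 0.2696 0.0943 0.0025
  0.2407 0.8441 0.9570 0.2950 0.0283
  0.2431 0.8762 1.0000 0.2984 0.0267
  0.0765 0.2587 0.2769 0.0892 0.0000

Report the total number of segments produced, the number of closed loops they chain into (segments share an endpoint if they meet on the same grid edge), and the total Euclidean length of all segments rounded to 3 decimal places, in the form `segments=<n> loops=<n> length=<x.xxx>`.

cell (0,0): code 0100 → (0.268,1.000)–(1.000,0.282)
cell (0,1): code 1100 → (0.206,2.000)–(0.268,1.000)
cell (0,2): code 1000 → (1.000,2.825)–(0.206,2.000)
cell (1,0): code 0110 → (1.000,0.282)–(2.000,0.265)
cell (1,2): code 1001 → (2.000,2.840)–(1.000,2.825)
cell (2,0): code 0010 → (2.000,0.265)–(2.753,1.000)
cell (2,1): code 0011 → (2.753,1.000)–(2.815,2.000)
cell (2,2): code 0001 → (2.815,2.000)–(2.000,2.840)
total: 8 segments, chained into 1 closed loop(s), length Σ = 8.396299

segments=8 loops=1 length=8.396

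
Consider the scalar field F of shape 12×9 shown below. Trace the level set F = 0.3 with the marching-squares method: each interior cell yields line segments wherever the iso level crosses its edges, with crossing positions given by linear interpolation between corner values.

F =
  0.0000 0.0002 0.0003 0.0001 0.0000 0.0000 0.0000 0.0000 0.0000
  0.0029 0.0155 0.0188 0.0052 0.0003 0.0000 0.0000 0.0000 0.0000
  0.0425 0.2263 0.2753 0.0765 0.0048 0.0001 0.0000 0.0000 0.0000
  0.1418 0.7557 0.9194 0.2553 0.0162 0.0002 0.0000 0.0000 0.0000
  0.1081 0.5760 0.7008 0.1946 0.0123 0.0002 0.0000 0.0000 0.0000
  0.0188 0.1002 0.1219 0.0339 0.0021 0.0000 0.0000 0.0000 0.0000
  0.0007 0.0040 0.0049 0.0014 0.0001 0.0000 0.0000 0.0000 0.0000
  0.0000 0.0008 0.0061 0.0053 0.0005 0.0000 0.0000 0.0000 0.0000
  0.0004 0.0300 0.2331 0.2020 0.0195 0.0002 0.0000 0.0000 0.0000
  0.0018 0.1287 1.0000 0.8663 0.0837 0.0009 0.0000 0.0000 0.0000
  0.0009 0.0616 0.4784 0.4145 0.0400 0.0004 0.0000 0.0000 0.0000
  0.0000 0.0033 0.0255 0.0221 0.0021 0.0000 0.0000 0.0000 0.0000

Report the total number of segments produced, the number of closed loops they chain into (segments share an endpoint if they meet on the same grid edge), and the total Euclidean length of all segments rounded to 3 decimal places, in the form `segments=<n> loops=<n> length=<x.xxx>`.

cell (2,0): code 0100 → (2.139,1.000)–(3.000,0.258)
cell (2,1): code 1100 → (2.038,2.000)–(2.139,1.000)
cell (2,2): code 1000 → (3.000,2.933)–(2.038,2.000)
cell (3,0): code 0110 → (3.000,0.258)–(4.000,0.410)
cell (3,2): code 1001 → (4.000,2.792)–(3.000,2.933)
cell (4,0): code 0010 → (4.000,0.410)–(4.580,1.000)
cell (4,1): code 0011 → (4.580,1.000)–(4.692,2.000)
cell (4,2): code 0001 → (4.692,2.000)–(4.000,2.792)
cell (8,1): code 0100 → (8.087,2.000)–(9.000,1.197)
cell (8,2): code 1100 → (8.148,3.000)–(8.087,2.000)
cell (8,3): code 1000 → (9.000,3.724)–(8.148,3.000)
cell (9,1): code 0110 → (9.000,1.197)–(10.000,1.572)
cell (9,3): code 1001 → (10.000,3.306)–(9.000,3.724)
cell (10,1): code 0010 → (10.000,1.572)–(10.394,2.000)
cell (10,2): code 0011 → (10.394,2.000)–(10.292,3.000)
cell (10,3): code 0001 → (10.292,3.000)–(10.000,3.306)
total: 16 segments, chained into 2 closed loop(s), length Σ = 15.885617

segments=16 loops=2 length=15.886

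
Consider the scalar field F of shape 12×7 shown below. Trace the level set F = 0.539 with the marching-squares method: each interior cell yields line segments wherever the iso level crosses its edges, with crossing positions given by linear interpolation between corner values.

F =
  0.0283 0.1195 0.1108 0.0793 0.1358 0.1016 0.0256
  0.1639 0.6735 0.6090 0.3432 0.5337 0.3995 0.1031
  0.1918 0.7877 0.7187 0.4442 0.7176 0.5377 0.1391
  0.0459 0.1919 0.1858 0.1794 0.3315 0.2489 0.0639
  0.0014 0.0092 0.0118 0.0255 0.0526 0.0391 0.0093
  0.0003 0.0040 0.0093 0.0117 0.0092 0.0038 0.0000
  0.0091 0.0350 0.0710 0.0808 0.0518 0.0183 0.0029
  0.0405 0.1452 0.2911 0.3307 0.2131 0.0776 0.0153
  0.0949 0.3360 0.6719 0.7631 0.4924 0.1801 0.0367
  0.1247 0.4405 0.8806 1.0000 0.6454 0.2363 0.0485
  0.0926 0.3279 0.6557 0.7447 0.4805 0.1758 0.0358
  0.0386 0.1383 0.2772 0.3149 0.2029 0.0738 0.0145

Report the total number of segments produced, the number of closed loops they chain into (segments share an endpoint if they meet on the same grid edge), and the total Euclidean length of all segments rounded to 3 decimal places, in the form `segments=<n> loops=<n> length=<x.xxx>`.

cell (0,0): code 0100 → (0.757,1.000)–(1.000,0.736)
cell (0,1): code 1100 → (0.859,2.000)–(0.757,1.000)
cell (0,2): code 1000 → (1.000,2.263)–(0.859,2.000)
cell (1,0): code 0110 → (1.000,0.736)–(2.000,0.583)
cell (1,2): code 1001 → (2.000,2.655)–(1.000,2.263)
cell (1,3): code 0100 → (1.029,4.000)–(2.000,3.347)
cell (1,4): code 1000 → (2.000,4.993)–(1.029,4.000)
cell (2,0): code 0010 → (2.000,0.583)–(2.417,1.000)
cell (2,1): code 0011 → (2.417,1.000)–(2.337,2.000)
cell (2,2): code 0001 → (2.337,2.000)–(2.000,2.655)
cell (2,3): code 0010 → (2.000,3.347)–(2.463,4.000)
cell (2,4): code 0001 → (2.463,4.000)–(2.000,4.993)
cell (7,1): code 0100 → (7.651,2.000)–(8.000,1.604)
cell (7,2): code 1100 → (7.482,3.000)–(7.651,2.000)
cell (7,3): code 1000 → (8.000,3.828)–(7.482,3.000)
cell (8,1): code 0110 → (8.000,1.604)–(9.000,1.224)
cell (8,3): code 1101 → (8.305,4.000)–(8.000,3.828)
cell (8,4): code 1000 → (9.000,4.260)–(8.305,4.000)
cell (9,1): code 0110 → (9.000,1.224)–(10.000,1.644)
cell (9,3): code 1011 → (10.000,3.779)–(9.645,4.000)
cell (9,4): code 0001 → (9.645,4.000)–(9.000,4.260)
cell (10,1): code 0010 → (10.000,1.644)–(10.308,2.000)
cell (10,2): code 0011 → (10.308,2.000)–(10.479,3.000)
cell (10,3): code 0001 → (10.479,3.000)–(10.000,3.779)
total: 24 segments, chained into 3 closed loop(s), length Σ = 19.811298

segments=24 loops=3 length=19.811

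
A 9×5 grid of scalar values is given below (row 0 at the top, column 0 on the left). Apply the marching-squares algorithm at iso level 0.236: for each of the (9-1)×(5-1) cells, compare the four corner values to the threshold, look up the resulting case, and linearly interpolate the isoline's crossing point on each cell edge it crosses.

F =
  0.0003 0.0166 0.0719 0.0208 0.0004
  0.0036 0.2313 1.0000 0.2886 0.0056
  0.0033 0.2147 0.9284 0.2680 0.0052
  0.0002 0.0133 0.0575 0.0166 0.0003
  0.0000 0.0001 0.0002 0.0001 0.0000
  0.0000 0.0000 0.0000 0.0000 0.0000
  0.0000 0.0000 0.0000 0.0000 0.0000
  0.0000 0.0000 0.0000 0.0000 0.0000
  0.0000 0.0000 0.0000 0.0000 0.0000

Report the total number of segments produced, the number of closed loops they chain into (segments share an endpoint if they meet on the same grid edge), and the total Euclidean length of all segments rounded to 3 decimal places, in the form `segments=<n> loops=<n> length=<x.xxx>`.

cell (0,1): code 0100 → (0.177,2.000)–(1.000,1.006)
cell (0,2): code 1100 → (0.804,3.000)–(0.177,2.000)
cell (0,3): code 1000 → (1.000,3.186)–(0.804,3.000)
cell (1,1): code 0110 → (1.000,1.006)–(2.000,1.030)
cell (1,3): code 1001 → (2.000,3.122)–(1.000,3.186)
cell (2,1): code 0010 → (2.000,1.030)–(2.795,2.000)
cell (2,2): code 0011 → (2.795,2.000)–(2.127,3.000)
cell (2,3): code 0001 → (2.127,3.000)–(2.000,3.122)
total: 8 segments, chained into 1 closed loop(s), length Σ = 7.376371

segments=8 loops=1 length=7.376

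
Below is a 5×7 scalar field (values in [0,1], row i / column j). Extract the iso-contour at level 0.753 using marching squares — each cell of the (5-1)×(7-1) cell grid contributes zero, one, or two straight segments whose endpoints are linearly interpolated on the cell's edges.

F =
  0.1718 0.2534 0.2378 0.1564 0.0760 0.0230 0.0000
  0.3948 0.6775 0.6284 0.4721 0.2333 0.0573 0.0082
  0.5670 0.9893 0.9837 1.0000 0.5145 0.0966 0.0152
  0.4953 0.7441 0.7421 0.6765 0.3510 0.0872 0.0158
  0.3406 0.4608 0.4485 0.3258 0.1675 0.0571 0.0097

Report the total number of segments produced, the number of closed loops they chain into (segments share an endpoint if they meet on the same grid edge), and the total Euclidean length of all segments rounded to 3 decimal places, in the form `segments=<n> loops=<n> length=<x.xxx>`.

cell (1,0): code 0100 → (1.242,1.000)–(2.000,0.440)
cell (1,1): code 1100 → (1.351,2.000)–(1.242,1.000)
cell (1,2): code 1100 → (1.532,3.000)–(1.351,2.000)
cell (1,3): code 1000 → (2.000,3.509)–(1.532,3.000)
cell (2,0): code 0010 → (2.000,0.440)–(2.964,1.000)
cell (2,1): code 0011 → (2.964,1.000)–(2.955,2.000)
cell (2,2): code 0011 → (2.955,2.000)–(2.764,3.000)
cell (2,3): code 0001 → (2.764,3.000)–(2.000,3.509)
total: 8 segments, chained into 1 closed loop(s), length Σ = 7.705492

segments=8 loops=1 length=7.705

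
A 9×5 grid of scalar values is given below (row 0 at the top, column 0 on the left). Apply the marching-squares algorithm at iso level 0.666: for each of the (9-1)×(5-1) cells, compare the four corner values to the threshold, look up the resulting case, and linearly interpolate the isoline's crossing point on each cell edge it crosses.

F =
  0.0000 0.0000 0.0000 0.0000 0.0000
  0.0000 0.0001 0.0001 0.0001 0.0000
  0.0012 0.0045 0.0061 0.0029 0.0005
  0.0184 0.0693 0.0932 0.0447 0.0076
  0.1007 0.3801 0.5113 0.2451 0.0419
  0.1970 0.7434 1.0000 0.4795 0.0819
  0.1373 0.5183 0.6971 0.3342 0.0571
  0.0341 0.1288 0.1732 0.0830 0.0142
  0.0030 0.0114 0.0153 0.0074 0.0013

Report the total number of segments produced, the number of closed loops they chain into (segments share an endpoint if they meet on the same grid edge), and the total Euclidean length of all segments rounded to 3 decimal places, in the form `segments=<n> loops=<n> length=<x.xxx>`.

cell (4,0): code 0100 → (4.787,1.000)–(5.000,0.858)
cell (4,1): code 1100 → (4.317,2.000)–(4.787,1.000)
cell (4,2): code 1000 → (5.000,2.642)–(4.317,2.000)
cell (5,0): code 0010 → (5.000,0.858)–(5.344,1.000)
cell (5,1): code 0111 → (5.344,1.000)–(6.000,1.826)
cell (5,2): code 1001 → (6.000,2.086)–(5.000,2.642)
cell (6,1): code 0010 → (6.000,1.826)–(6.059,2.000)
cell (6,2): code 0001 → (6.059,2.000)–(6.000,2.086)
total: 8 segments, chained into 1 closed loop(s), length Σ = 5.157474

segments=8 loops=1 length=5.157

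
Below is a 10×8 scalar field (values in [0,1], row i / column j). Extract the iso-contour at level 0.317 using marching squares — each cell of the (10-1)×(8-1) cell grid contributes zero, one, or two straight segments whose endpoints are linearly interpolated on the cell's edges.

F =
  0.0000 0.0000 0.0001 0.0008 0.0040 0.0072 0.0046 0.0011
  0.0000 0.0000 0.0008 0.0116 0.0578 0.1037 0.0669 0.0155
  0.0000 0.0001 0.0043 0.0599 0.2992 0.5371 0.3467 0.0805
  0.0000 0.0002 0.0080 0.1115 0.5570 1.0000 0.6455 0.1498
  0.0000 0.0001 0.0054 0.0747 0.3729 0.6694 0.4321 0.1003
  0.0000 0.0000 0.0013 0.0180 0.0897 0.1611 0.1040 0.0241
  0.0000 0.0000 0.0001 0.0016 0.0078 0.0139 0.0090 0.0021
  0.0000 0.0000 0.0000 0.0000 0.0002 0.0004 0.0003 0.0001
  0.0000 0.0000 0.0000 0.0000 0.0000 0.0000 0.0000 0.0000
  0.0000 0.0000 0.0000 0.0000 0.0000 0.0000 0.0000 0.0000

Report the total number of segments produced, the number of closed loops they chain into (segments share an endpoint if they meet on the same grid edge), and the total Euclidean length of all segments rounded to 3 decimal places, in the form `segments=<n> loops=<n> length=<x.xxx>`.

cell (1,4): code 0100 → (1.492,5.000)–(2.000,4.075)
cell (1,5): code 1100 → (1.894,6.000)–(1.492,5.000)
cell (1,6): code 1000 → (2.000,6.112)–(1.894,6.000)
cell (2,3): code 0100 → (2.069,4.000)–(3.000,3.461)
cell (2,4): code 1110 → (2.000,4.075)–(2.069,4.000)
cell (2,6): code 1001 → (3.000,6.663)–(2.000,6.112)
cell (3,3): code 0110 → (3.000,3.461)–(4.000,3.813)
cell (3,6): code 1001 → (4.000,6.347)–(3.000,6.663)
cell (4,3): code 0010 → (4.000,3.813)–(4.197,4.000)
cell (4,4): code 0011 → (4.197,4.000)–(4.693,5.000)
cell (4,5): code 0011 → (4.693,5.000)–(4.351,6.000)
cell (4,6): code 0001 → (4.351,6.000)–(4.000,6.347)
total: 12 segments, chained into 1 closed loop(s), length Σ = 9.653662

segments=12 loops=1 length=9.654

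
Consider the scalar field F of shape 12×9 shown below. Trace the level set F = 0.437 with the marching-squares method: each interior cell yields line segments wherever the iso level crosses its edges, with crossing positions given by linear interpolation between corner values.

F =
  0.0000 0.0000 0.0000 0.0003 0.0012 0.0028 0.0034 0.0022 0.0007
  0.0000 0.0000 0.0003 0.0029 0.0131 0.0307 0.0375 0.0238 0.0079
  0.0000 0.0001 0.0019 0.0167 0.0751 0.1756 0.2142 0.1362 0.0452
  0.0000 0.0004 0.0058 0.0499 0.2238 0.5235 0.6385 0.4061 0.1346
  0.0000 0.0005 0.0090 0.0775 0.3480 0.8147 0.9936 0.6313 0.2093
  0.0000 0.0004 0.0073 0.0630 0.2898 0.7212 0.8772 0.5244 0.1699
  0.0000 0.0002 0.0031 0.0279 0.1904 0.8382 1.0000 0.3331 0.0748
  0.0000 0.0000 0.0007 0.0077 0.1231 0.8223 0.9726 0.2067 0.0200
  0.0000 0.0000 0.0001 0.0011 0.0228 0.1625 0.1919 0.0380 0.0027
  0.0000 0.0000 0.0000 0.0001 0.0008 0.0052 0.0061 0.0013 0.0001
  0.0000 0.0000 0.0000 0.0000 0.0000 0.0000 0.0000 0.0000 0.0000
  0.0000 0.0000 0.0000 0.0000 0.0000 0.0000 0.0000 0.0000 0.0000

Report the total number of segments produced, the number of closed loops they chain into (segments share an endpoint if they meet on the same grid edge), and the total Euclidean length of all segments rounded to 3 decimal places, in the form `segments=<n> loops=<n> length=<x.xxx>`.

cell (2,4): code 0100 → (2.751,5.000)–(3.000,4.711)
cell (2,5): code 1100 → (2.525,6.000)–(2.751,5.000)
cell (2,6): code 1000 → (3.000,6.867)–(2.525,6.000)
cell (3,4): code 0110 → (3.000,4.711)–(4.000,4.191)
cell (3,6): code 1101 → (3.137,7.000)–(3.000,6.867)
cell (3,7): code 1000 → (4.000,7.460)–(3.137,7.000)
cell (4,4): code 0110 → (4.000,4.191)–(5.000,4.341)
cell (4,7): code 1001 → (5.000,7.247)–(4.000,7.460)
cell (5,4): code 0110 → (5.000,4.341)–(6.000,4.381)
cell (5,6): code 1011 → (6.000,6.844)–(5.457,7.000)
cell (5,7): code 0001 → (5.457,7.000)–(5.000,7.247)
cell (6,4): code 0110 → (6.000,4.381)–(7.000,4.449)
cell (6,6): code 1001 → (7.000,6.699)–(6.000,6.844)
cell (7,4): code 0010 → (7.000,4.449)–(7.584,5.000)
cell (7,5): code 0011 → (7.584,5.000)–(7.686,6.000)
cell (7,6): code 0001 → (7.686,6.000)–(7.000,6.699)
total: 16 segments, chained into 1 closed loop(s), length Σ = 13.610627

segments=16 loops=1 length=13.611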